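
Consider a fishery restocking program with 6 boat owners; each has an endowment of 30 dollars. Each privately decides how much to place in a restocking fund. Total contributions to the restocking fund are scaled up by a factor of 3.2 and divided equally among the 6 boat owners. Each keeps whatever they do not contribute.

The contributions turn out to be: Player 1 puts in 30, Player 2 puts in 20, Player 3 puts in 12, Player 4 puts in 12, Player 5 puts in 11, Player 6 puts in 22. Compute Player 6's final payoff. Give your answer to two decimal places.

Total contributed: 30 + 20 + 12 + 12 + 11 + 22 = 107.
Each receives 3.2 × 107 / 6 = 57.07 from the restocking fund.
Player 6 keeps 30 − 22 = 8, so Player 6's payoff is 8 + 57.07 = 65.07.

65.07 dollars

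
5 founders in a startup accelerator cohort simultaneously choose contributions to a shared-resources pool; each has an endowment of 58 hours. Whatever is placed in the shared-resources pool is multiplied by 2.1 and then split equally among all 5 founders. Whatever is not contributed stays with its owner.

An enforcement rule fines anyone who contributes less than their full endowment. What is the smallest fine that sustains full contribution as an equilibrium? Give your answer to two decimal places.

33.64 hours

Given the others contribute fully, the best deviation is to contribute 0 (any partial contribution still incurs the fine and gives up units whose private return 0.4200 is below 1).
Deviating from 58 to 0 saves 58 hours but forfeits the deviator's share of the drop in the shared-resources pool: 2.1/5 × 58 = 24.36.
So the deviation gain is 58 − 24.36 = 33.64, and the fine must be at least 33.64 hours to wipe it out.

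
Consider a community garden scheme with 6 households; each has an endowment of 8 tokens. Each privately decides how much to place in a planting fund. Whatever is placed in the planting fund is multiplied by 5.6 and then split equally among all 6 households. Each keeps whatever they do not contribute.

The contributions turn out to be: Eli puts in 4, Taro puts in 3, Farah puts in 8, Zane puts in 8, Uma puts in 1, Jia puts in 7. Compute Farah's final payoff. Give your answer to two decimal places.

Total contributed: 4 + 3 + 8 + 8 + 1 + 7 = 31.
Each receives 5.6 × 31 / 6 = 28.93 from the planting fund.
Farah keeps 8 − 8 = 0, so Farah's payoff is 0 + 28.93 = 28.93.

28.93 tokens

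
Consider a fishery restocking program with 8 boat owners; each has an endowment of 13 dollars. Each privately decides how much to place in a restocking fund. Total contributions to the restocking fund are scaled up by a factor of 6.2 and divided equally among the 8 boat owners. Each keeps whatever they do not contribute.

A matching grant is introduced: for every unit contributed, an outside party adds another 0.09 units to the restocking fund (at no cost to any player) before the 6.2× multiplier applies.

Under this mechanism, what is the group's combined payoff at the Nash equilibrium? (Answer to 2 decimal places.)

104.00 dollars

Even with the mechanism, each unit contributed returns only 6.2 × 1.09 / 8 = 0.8448 per unit of net cost, so contributing nothing is still dominant.
At the Nash equilibrium no one contributes; group total payoff = 8 × 13 = 104.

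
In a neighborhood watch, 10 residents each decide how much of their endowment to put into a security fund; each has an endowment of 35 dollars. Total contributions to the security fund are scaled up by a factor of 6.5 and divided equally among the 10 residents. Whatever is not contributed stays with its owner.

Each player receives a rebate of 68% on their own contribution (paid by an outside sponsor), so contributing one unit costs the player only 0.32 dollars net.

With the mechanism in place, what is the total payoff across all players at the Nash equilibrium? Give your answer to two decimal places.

2513.00 dollars

With the mechanism, a contributed unit returns (6.5/10) / 0.32 = 2.0313 per unit of net cost to the contributor — now above 1 — so contributing fully is weakly dominant for every player.
At the Nash equilibrium everyone contributes 35. Group total payoff = 10 × (35 × 0.68 + 6.5 × 35) = 2513.00.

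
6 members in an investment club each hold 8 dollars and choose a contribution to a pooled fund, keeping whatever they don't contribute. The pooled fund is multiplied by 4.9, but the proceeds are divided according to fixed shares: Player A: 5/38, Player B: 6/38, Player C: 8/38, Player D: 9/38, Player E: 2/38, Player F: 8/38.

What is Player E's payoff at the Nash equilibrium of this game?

14.19 dollars

For player j, contributing a unit is worthwhile iff 4.9 × (j's share) ≥ 1, i.e. iff j's share is at least 0.2041.
Player C, Player D and Player F clear that bar, contributing 8 each; the remaining 3 contribute 0. Total contributed: 24.
Player E keeps 8 and receives 4.9 × 24 × 2/38 = 6.19 from the pooled fund, for a payoff of 14.19.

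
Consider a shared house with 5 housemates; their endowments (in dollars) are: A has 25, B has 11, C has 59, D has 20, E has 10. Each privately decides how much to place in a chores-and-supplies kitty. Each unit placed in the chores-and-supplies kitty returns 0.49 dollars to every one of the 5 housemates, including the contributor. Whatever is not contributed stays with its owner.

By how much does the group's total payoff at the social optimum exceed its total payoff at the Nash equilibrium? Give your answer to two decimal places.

181.25 dollars

The private return per contributed unit is 0.49 < 1 for everyone, so the Nash equilibrium is zero contribution and the group total is Σ E_j = 25 + 11 + 59 + 20 + 10 = 125.
Each contributed unit returns 2.450 to the group, so the social optimum is full contribution by everyone: group total = 2.450 × 125 = 306.25.
Efficiency loss = (2.450 − 1) × 125 = 181.25.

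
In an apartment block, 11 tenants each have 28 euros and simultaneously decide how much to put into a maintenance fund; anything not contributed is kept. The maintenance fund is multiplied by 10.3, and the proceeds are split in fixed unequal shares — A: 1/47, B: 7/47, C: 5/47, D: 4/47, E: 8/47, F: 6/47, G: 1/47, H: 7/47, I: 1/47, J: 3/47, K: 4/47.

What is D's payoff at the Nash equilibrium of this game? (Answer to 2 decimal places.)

Player j's private return per contributed unit is 10.3 × (j's share). Contributing is weakly dominant for j when that share is at least 1/10.3 = 0.0971, and contributing 0 is dominant otherwise.
B, C, E, F and H are above the threshold, contributing 28 each; the remaining 6 contribute 0. Total contributed: 140.
D keeps 28 and receives 10.3 × 140 × 4/47 = 122.72 from the maintenance fund, for a payoff of 150.72.

150.72 euros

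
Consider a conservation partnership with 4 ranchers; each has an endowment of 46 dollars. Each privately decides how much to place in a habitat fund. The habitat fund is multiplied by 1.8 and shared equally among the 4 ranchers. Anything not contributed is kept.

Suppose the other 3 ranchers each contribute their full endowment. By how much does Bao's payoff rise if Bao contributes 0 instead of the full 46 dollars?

Switching from a contribution of 46 to 0 lets Bao keep an extra 46 dollars, but lowers the habitat fund by 46, which costs Bao their own share of that drop: 1.8/4 × 46 = 20.70.
Net gain = 46 − 20.70 = 25.30. The private return per contributed unit (0.4500) is below 1, so free-riding is indeed the best response regardless of what the others do.

25.30 dollars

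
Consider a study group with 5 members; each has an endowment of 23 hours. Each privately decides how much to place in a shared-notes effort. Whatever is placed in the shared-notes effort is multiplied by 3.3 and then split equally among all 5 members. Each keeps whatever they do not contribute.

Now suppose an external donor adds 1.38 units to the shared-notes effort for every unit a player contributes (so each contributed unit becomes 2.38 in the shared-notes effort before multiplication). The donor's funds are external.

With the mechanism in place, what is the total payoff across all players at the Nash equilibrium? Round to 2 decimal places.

903.21 hours

Under the mechanism each unit contributed yields 3.3 × 2.38 / 5 = 1.5708 back to its contributor per unit of net cost, which exceeds 1, making full contribution the dominant choice for everyone.
At the Nash equilibrium everyone contributes 23. Group total payoff = 3.3 × 2.38 × 115 = 903.21.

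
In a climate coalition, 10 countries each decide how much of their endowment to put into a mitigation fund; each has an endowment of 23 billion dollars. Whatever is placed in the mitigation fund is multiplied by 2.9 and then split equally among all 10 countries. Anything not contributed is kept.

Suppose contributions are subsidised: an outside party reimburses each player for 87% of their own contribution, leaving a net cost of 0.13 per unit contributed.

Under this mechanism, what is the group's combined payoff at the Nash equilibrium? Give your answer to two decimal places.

With the mechanism, a contributed unit returns (2.9/10) / 0.13 = 2.2308 per unit of net cost to the contributor — now above 1 — so contributing fully is weakly dominant for every player.
So the Nash equilibrium is full contribution by all 10; the group earns 10 × (23 × 0.87 + 2.9 × 23) = 867.10.

867.10 billion dollars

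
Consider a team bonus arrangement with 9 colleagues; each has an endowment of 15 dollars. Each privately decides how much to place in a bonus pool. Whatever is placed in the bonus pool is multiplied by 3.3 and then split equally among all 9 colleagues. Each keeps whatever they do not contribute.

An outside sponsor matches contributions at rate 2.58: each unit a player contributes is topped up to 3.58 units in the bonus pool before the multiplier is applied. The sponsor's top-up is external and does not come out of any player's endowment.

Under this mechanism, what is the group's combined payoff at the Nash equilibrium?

1594.89 dollars

With the mechanism, a contributed unit returns 3.3 × 3.58 / 9 = 1.3127 per unit of net cost to the contributor — now above 1 — so contributing fully is weakly dominant for every player.
So the Nash equilibrium is full contribution by all 9; the group earns 3.3 × 3.58 × 135 = 1594.89.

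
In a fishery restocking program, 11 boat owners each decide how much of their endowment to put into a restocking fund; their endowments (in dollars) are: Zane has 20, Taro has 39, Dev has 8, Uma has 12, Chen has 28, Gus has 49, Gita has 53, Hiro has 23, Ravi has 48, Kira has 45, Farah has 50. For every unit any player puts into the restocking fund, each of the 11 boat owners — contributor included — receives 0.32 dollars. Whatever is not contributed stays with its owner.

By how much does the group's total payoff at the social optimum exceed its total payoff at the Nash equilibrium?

945.00 dollars

The private return per contributed unit is 0.32 < 1 for everyone, so the Nash equilibrium is zero contribution and the group total is Σ E_j = 20 + 39 + 8 + 12 + 28 + 49 + 53 + 23 + 48 + 45 + 50 = 375.
Each contributed unit returns 3.520 to the group, so the social optimum is full contribution by everyone: group total = 3.520 × 375 = 1320.00.
Efficiency loss = (3.520 − 1) × 375 = 945.00.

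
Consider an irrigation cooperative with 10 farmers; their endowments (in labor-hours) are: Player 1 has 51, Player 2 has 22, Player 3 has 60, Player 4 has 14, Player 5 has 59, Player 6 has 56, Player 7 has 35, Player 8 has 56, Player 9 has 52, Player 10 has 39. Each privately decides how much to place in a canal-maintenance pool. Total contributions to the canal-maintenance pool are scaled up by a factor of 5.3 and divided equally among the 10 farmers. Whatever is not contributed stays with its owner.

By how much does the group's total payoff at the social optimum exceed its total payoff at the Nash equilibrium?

The private return per contributed unit is 5.3/10 = 0.5300 < 1 for every player regardless of endowment, so the Nash equilibrium is zero contribution and the group total is Σ E_j = 51 + 22 + 60 + 14 + 59 + 56 + 35 + 56 + 52 + 39 = 444.
Each contributed unit returns 5.300 to the group, so the social optimum is full contribution by everyone: group total = 5.300 × 444 = 2353.20.
Efficiency loss = (5.300 − 1) × 444 = 1909.20.

1909.20 labor-hours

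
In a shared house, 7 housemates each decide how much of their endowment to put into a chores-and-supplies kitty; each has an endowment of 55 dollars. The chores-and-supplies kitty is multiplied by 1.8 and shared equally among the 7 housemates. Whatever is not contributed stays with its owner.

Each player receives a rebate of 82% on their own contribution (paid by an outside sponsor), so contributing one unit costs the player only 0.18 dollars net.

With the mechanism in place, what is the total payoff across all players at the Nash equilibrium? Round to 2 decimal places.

1008.70 dollars

Under the mechanism each unit contributed yields (1.8/7) / 0.18 = 1.4286 back to its contributor per unit of net cost, which exceeds 1, making full contribution the dominant choice for everyone.
At the Nash equilibrium everyone contributes 55. Group total payoff = 7 × (55 × 0.82 + 1.8 × 55) = 1008.70.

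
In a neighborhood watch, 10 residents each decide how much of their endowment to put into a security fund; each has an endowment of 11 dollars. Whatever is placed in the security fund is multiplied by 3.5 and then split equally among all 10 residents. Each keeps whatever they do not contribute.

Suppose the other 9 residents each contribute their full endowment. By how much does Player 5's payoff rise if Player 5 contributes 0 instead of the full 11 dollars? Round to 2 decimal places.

7.15 dollars

Switching from a contribution of 11 to 0 lets Player 5 keep an extra 11 dollars, but lowers the security fund by 11, which costs Player 5 their own share of that drop: 3.5/10 × 11 = 3.85.
Net gain = 11 − 3.85 = 7.15. The private return per contributed unit (0.3500) is below 1, so free-riding is indeed the best response regardless of what the others do.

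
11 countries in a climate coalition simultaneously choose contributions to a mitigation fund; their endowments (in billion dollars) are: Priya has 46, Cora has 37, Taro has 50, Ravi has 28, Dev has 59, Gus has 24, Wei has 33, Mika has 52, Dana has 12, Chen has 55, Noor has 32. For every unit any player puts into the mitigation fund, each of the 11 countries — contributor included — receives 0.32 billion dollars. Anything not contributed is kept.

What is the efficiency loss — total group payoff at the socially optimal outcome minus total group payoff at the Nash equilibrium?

1078.56 billion dollars

The private return per contributed unit is 0.32 < 1 for everyone, so the Nash equilibrium is zero contribution and the group total is Σ E_j = 46 + 37 + 50 + 28 + 59 + 24 + 33 + 52 + 12 + 55 + 32 = 428.
Each contributed unit returns 3.520 to the group, so the social optimum is full contribution by everyone: group total = 3.520 × 428 = 1506.56.
Efficiency loss = (3.520 − 1) × 428 = 1078.56.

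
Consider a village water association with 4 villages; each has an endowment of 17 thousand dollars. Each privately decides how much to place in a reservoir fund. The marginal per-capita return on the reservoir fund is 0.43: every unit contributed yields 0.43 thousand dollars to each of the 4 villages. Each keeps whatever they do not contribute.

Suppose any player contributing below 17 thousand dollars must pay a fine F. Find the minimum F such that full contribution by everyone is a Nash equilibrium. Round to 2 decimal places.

Given the others contribute fully, the best deviation is to contribute 0 (any partial contribution still incurs the fine and gives up units whose private return 0.43 is below 1).
Deviating from 17 to 0 saves 17 thousand dollars but forfeits the deviator's share of the drop in the reservoir fund: 0.43 × 17 = 7.31.
So the deviation gain is 17 − 7.31 = 9.69, and the fine must be at least 9.69 thousand dollars to wipe it out.

9.69 thousand dollars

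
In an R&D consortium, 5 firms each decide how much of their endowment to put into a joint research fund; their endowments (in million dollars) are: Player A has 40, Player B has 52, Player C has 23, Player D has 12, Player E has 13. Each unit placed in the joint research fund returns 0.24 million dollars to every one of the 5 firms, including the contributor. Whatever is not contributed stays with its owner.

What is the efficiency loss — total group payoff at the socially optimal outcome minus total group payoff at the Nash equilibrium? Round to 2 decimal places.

The private return per contributed unit is 0.24 < 1 for everyone, so the Nash equilibrium is zero contribution and the group total is Σ E_j = 40 + 52 + 23 + 12 + 13 = 140.
Each contributed unit returns 1.200 to the group, so the social optimum is full contribution by everyone: group total = 1.200 × 140 = 168.00.
Efficiency loss = (1.200 − 1) × 140 = 28.00.

28.00 million dollars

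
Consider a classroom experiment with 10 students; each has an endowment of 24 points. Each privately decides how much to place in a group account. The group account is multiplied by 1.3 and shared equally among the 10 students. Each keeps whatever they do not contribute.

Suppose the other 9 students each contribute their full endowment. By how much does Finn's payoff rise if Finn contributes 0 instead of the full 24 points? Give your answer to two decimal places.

20.88 points

Switching from a contribution of 24 to 0 lets Finn keep an extra 24 points, but lowers the group account by 24, which costs Finn their own share of that drop: 1.3/10 × 24 = 3.12.
Net gain = 24 − 3.12 = 20.88. The private return per contributed unit (0.1300) is below 1, so free-riding is indeed the best response regardless of what the others do.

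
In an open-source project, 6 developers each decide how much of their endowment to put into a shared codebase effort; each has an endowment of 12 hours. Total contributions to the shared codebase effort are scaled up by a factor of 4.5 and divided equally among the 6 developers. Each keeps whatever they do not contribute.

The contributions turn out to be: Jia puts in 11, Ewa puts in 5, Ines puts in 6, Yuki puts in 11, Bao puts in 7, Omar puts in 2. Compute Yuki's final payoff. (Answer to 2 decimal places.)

Total contributed: 11 + 5 + 6 + 11 + 7 + 2 = 42.
Each receives 4.5 × 42 / 6 = 31.50 from the shared codebase effort.
Yuki keeps 12 − 11 = 1, so Yuki's payoff is 1 + 31.50 = 32.50.

32.50 hours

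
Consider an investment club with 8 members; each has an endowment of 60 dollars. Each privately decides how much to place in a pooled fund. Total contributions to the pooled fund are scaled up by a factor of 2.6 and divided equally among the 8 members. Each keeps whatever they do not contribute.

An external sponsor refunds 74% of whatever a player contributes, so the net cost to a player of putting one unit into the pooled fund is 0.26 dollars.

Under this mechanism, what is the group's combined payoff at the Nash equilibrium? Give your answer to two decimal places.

1603.20 dollars

Under the mechanism each unit contributed yields (2.6/8) / 0.26 = 1.2500 back to its contributor per unit of net cost, which exceeds 1, making full contribution the dominant choice for everyone.
So the Nash equilibrium is full contribution by all 8; the group earns 8 × (60 × 0.74 + 2.6 × 60) = 1603.20.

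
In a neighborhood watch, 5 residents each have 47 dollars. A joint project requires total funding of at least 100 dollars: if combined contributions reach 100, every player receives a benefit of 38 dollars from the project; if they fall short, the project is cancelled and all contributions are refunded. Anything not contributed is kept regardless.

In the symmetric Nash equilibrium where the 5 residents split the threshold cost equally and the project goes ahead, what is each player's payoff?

65 dollars

Equal share of the threshold: 100/5 = 20.
At this profile no one gains by cutting their contribution: any cut drops the total below 100, the project is cancelled, contributions are refunded, and the deviator ends with 47, which is less than 47 − 20 + 38 = 65. Contributing more than 20 just wastes the excess. So contributing exactly 20 is a best response.
Each player's payoff: 47 − 20 + 38 = 65.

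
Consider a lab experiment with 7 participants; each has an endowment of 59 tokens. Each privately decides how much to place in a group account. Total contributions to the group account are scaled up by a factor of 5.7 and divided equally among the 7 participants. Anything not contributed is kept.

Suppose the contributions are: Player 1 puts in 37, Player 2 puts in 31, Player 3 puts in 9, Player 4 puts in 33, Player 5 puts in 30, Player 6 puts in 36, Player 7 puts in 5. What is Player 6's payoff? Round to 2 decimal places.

170.39 tokens

Total contributed: 37 + 31 + 9 + 33 + 30 + 36 + 5 = 181.
Each receives 5.7 × 181 / 7 = 147.39 from the group account.
Player 6 keeps 59 − 36 = 23, so Player 6's payoff is 23 + 147.39 = 170.39.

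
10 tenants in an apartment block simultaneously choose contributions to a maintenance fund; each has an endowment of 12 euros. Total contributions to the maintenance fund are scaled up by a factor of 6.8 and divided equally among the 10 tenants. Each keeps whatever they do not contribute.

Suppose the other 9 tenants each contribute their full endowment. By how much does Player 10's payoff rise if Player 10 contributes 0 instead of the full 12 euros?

Switching from a contribution of 12 to 0 lets Player 10 keep an extra 12 euros, but lowers the maintenance fund by 12, which costs Player 10 their own share of that drop: 6.8/10 × 12 = 8.16.
Net gain = 12 − 8.16 = 3.84. The private return per contributed unit (0.6800) is below 1, so free-riding is indeed the best response regardless of what the others do.

3.84 euros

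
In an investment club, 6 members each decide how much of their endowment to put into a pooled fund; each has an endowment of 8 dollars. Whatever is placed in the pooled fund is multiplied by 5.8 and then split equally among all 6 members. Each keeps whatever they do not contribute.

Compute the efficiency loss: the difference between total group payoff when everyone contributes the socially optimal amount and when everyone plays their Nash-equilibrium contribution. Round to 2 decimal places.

Each contributed unit returns 5.8/6 = 0.9667 to its contributor — below 1 — so contributing 0 is dominant for every player. At the Nash equilibrium everyone keeps their 8, and the group total is 6 × 8 = 48.
Each contributed unit returns 5.800 to the group as a whole (0.9667 to each of 6 players), which exceeds 1, so the social optimum is full contribution: group total = 5.800 × 48 = 278.40.
Efficiency loss = 278.40 − 48 = 230.40.

230.40 dollars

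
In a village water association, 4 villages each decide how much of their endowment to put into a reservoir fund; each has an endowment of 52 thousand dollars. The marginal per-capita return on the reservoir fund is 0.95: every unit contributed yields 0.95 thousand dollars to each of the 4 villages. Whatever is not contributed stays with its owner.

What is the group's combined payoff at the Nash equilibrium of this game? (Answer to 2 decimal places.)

208.00 thousand dollars

The private return per contributed unit is 0.95 < 1, so contributing 0 is dominant for every player. At the Nash equilibrium everyone keeps their 52, and the group total is 4 × 52 = 208.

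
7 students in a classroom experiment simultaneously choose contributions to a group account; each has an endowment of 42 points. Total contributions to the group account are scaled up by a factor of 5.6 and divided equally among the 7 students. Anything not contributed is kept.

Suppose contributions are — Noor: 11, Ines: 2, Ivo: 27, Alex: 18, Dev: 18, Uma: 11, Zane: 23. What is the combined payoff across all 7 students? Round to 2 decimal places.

Total contributed: 11 + 2 + 27 + 18 + 18 + 11 + 23 = 110; total kept: 7 × 42 − 110 = 184.
The group account pays out 5.6 × 110 = 616.00 in aggregate.
Group total = 184 + 616.00 = 800.00.

800.00 points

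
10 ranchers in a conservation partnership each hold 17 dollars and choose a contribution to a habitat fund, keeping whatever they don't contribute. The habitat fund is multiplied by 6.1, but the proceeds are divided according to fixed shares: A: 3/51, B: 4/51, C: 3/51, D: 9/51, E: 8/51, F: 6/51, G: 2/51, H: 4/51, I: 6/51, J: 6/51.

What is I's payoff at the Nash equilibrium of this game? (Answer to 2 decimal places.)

Player j's private return per contributed unit is 6.1 × (j's share). Contributing is weakly dominant for j when that share is at least 1/6.1 = 0.1639, and contributing 0 is dominant otherwise.
D alone (share 9/51) is above the threshold, contributing 17; the remaining 9 contribute 0. Total contributed: 17.
I keeps 17 and receives 6.1 × 17 × 6/51 = 12.20 from the habitat fund, for a payoff of 29.20.

29.20 dollars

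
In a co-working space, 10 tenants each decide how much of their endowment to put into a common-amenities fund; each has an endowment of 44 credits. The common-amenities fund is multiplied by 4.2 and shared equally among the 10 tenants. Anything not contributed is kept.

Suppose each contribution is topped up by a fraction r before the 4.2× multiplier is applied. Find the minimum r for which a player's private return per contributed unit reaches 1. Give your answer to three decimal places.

With matching at rate r, one contributed unit becomes (1 + r) in the common-amenities fund and returns 4.2 × (1 + r) / 10 to the contributor.
Setting this equal to 1: 1 + r = 10/4.2 = 2.3810.
So the minimum matching rate is r = 2.3810 − 1 = 1.381.

1.381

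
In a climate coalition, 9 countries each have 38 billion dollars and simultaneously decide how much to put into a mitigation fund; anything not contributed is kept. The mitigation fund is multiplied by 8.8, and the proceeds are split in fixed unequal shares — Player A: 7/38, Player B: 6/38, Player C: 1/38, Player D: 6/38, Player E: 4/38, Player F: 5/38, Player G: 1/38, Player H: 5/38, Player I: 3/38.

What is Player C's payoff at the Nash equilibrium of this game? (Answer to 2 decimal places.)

Player j's private return per contributed unit is 8.8 × (j's share). Contributing is weakly dominant for j when that share is at least 1/8.8 = 0.1136, and contributing 0 is dominant otherwise.
Player A, Player B, Player D, Player F and Player H are above the threshold, contributing 38 each; the remaining 4 contribute 0. Total contributed: 190.
Player C keeps 38 and receives 8.8 × 190 × 1/38 = 44.00 from the mitigation fund, for a payoff of 82.00.

82.00 billion dollars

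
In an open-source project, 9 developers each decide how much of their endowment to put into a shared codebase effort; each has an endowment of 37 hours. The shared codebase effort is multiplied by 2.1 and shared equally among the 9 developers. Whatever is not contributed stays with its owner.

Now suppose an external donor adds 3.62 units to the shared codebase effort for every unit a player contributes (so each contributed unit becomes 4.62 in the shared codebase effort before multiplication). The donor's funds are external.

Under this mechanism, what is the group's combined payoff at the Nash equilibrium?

With the mechanism, a contributed unit returns 2.1 × 4.62 / 9 = 1.0780 per unit of net cost to the contributor — now above 1 — so contributing fully is weakly dominant for every player.
At the Nash equilibrium everyone contributes 37. Group total payoff = 2.1 × 4.62 × 333 = 3230.77.

3230.77 hours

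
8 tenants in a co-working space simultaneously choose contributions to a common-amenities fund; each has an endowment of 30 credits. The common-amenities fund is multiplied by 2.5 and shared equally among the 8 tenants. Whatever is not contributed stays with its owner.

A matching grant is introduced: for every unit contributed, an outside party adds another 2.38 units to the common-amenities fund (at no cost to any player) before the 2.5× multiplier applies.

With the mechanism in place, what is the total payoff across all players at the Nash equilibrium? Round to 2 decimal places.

2028.00 credits

With the mechanism, a contributed unit returns 2.5 × 3.38 / 8 = 1.0563 per unit of net cost to the contributor — now above 1 — so contributing fully is weakly dominant for every player.
At the Nash equilibrium everyone contributes 30. Group total payoff = 2.5 × 3.38 × 240 = 2028.00.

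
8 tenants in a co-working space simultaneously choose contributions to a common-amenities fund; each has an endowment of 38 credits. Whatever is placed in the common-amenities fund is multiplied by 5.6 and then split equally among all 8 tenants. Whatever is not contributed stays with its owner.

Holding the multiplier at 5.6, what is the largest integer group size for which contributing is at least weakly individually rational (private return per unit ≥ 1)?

Private return per unit is 5.6/(group size), which is ≥ 1 whenever the group size is ≤ 5.6.
The largest such integer is 5.

5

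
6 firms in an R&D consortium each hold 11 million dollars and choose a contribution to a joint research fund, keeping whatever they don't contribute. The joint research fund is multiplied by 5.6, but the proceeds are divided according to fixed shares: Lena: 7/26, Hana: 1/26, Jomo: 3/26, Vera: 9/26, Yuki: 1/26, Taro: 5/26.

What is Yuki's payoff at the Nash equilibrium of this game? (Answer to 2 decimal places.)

18.11 million dollars

For player j, contributing a unit is worthwhile iff 5.6 × (j's share) ≥ 1, i.e. iff j's share is at least 0.1786.
The shares above 0.1786 belong to Lena, Vera and Taro, contributing 11 each; the remaining 3 contribute 0. Total contributed: 33.
Yuki keeps 11 and receives 5.6 × 33 × 1/26 = 7.11 from the joint research fund, for a payoff of 18.11.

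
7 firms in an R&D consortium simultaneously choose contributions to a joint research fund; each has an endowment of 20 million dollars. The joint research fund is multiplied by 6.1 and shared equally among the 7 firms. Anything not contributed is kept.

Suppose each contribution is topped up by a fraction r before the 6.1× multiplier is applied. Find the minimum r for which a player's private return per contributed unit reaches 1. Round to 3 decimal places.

With matching at rate r, one contributed unit becomes (1 + r) in the joint research fund and returns 6.1 × (1 + r) / 7 to the contributor.
Setting this equal to 1: 1 + r = 7/6.1 = 1.1475.
So the minimum matching rate is r = 1.1475 − 1 = 0.148.

0.148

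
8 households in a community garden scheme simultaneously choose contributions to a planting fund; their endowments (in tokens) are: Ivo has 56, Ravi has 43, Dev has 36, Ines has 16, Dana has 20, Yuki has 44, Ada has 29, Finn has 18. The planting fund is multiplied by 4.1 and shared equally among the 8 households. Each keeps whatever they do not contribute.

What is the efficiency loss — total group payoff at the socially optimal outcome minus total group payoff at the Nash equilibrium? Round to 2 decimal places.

812.20 tokens

The private return per contributed unit is 4.1/8 = 0.5125 < 1 for every player regardless of endowment, so the Nash equilibrium is zero contribution and the group total is Σ E_j = 56 + 43 + 36 + 16 + 20 + 44 + 29 + 18 = 262.
Each contributed unit returns 4.100 to the group, so the social optimum is full contribution by everyone: group total = 4.100 × 262 = 1074.20.
Efficiency loss = (4.100 − 1) × 262 = 812.20.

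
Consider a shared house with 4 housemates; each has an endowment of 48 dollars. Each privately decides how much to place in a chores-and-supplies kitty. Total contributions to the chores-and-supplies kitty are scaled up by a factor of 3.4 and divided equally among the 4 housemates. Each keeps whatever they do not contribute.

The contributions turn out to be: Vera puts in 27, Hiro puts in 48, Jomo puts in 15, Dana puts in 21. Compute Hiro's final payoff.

Total contributed: 27 + 48 + 15 + 21 = 111.
Each receives 3.4 × 111 / 4 = 94.35 from the chores-and-supplies kitty.
Hiro keeps 48 − 48 = 0, so Hiro's payoff is 0 + 94.35 = 94.35.

94.35 dollars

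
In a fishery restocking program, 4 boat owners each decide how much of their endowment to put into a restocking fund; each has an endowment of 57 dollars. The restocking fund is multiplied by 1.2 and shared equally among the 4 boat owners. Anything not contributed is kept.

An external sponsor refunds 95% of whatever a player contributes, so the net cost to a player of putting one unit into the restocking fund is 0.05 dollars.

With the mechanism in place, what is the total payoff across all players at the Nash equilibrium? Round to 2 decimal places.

490.20 dollars

The effective private return per unit is now (1.2/4) / 0.05 = 6.0000 > 1, so every player's dominant strategy flips to full contribution.
At the Nash equilibrium everyone contributes 57. Group total payoff = 4 × (57 × 0.95 + 1.2 × 57) = 490.20.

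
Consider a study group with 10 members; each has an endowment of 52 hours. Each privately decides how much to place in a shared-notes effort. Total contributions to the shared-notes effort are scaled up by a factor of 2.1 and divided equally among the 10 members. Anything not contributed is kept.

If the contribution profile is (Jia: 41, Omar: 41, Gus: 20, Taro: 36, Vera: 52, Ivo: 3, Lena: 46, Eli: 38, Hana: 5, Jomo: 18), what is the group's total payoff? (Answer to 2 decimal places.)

850.00 hours

Total contributed: 41 + 41 + 20 + 36 + 52 + 3 + 46 + 38 + 5 + 18 = 300; total kept: 10 × 52 − 300 = 220.
The shared-notes effort pays out 2.1 × 300 = 630.00 in aggregate.
Group total = 220 + 630.00 = 850.00.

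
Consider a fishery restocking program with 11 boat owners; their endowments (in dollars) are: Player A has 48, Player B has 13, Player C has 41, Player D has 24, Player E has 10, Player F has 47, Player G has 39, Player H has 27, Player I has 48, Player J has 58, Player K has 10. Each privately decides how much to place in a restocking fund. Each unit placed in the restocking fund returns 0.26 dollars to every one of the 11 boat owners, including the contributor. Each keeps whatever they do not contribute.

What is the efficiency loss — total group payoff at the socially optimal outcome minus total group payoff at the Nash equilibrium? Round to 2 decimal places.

678.90 dollars

The private return per contributed unit is 0.26 < 1 for everyone, so the Nash equilibrium is zero contribution and the group total is Σ E_j = 48 + 13 + 41 + 24 + 10 + 47 + 39 + 27 + 48 + 58 + 10 = 365.
Each contributed unit returns 2.860 to the group, so the social optimum is full contribution by everyone: group total = 2.860 × 365 = 1043.90.
Efficiency loss = (2.860 − 1) × 365 = 678.90.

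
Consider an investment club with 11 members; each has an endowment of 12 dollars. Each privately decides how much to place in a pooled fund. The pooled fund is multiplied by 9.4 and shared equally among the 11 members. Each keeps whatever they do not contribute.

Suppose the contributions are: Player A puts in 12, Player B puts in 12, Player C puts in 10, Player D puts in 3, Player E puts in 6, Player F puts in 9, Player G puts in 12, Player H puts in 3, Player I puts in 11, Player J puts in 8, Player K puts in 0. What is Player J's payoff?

Total contributed: 12 + 12 + 10 + 3 + 6 + 9 + 12 + 3 + 11 + 8 + 0 = 86.
Each receives 9.4 × 86 / 11 = 73.49 from the pooled fund.
Player J keeps 12 − 8 = 4, so Player J's payoff is 4 + 73.49 = 77.49.

77.49 dollars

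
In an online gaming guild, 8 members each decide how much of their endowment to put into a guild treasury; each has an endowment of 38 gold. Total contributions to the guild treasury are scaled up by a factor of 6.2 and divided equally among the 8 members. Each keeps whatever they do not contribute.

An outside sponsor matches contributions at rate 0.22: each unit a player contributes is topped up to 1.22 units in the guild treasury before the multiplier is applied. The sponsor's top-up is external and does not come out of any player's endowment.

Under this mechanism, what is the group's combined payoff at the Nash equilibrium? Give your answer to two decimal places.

The effective private return is 6.2 × 1.22 / 8 = 0.9455, which is still under 1, so the mechanism doesn't change anyone's dominant strategy: zero contribution.
Everyone keeps their endowment and the group total is 8 × 38 = 304.

304.00 gold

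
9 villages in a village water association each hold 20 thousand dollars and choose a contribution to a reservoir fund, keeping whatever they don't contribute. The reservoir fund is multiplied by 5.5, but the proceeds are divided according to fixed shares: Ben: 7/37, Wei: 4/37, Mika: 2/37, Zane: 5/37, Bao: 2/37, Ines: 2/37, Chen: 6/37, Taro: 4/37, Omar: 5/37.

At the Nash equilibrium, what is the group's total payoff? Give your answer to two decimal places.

270.00 thousand dollars

Each unit j contributes comes back to j as 5.5 × (j's share), so j prefers to contribute only if that share exceeds 1/5.5 = 0.1818; otherwise keeping the unit dominates.
Only Ben (7/37) clears that bar, contributing 20; the remaining 8 contribute 0. Total contributed: 20.
The reservoir fund pays out 5.5 × 20 = 110.00 in total (split across the unequal shares, but the aggregate is all that matters for the group sum).
The 8 free-riders keep 20 each, adding 160. Group total = 160 + 110.00 = 270.00.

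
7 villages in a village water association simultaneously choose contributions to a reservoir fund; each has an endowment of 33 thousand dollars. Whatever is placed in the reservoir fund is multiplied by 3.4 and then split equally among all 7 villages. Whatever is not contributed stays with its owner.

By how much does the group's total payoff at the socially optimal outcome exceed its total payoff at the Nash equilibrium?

Each contributed unit returns 3.4/7 = 0.4857 to its contributor — below 1 — so contributing 0 is dominant for every player. At the Nash equilibrium everyone keeps their 33, and the group total is 7 × 33 = 231.
Each contributed unit returns 3.400 to the group as a whole (0.4857 to each of 7 players), which exceeds 1, so the social optimum is full contribution: group total = 3.400 × 231 = 785.40.
Efficiency loss = 785.40 − 231 = 554.40.

554.40 thousand dollars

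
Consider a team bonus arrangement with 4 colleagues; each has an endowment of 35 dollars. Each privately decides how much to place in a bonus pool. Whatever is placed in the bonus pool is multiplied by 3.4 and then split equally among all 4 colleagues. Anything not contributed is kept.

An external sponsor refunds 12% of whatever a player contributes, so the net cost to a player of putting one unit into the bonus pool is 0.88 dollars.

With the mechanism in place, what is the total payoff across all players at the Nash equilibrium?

140.00 dollars

The effective private return is (3.4/4) / 0.88 = 0.9659, which is still under 1, so the mechanism doesn't change anyone's dominant strategy: zero contribution.
At the Nash equilibrium no one contributes; group total payoff = 4 × 35 = 140.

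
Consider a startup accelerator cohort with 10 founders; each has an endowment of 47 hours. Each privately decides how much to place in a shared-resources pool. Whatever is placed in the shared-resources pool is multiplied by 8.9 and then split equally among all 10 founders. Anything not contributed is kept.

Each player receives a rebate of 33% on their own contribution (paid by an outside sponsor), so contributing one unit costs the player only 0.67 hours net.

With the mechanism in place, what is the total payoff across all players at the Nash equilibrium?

4338.10 hours

The effective private return per unit is now (8.9/10) / 0.67 = 1.3284 > 1, so every player's dominant strategy flips to full contribution.
At the Nash equilibrium everyone contributes 47. Group total payoff = 10 × (47 × 0.33 + 8.9 × 47) = 4338.10.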